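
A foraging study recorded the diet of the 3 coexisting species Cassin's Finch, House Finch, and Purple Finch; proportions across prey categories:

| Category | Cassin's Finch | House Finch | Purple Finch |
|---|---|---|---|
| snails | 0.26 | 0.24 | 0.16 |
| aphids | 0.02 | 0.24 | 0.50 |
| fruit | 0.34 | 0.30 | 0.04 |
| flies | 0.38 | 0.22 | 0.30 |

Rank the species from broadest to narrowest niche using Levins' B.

House Finch > Cassin's Finch > Purple Finch

Σp_Cassᵢ² = 0.26² + 0.02² + 0.34² + 0.38² = 0.0676 + 0.0004 + 0.1156 + 0.1444 = 0.3280
B_Cass = 1 / 0.3280 = 3.0488
Σp_Housᵢ² = 0.24² + 0.24² + 0.30² + 0.22² = 0.0576 + 0.0576 + 0.0900 + 0.0484 = 0.2536
B_Hous = 1 / 0.2536 = 3.9432
Σp_Purpᵢ² = 0.16² + 0.50² + 0.04² + 0.30² = 0.0256 + 0.2500 + 0.0016 + 0.0900 = 0.3672
B_Purp = 1 / 0.3672 = 2.7233
Ranking by B (broadest → narrowest): House Finch (3.94) > Cassin's Finch (3.05) > Purple Finch (2.72)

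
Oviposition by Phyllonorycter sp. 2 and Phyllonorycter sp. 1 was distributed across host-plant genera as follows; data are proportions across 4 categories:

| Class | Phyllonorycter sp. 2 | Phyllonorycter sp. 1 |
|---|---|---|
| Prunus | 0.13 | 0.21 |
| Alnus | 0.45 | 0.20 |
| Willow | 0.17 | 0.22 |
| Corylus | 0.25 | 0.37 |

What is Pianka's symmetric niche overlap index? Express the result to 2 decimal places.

Σ p₁ᵢp₂ᵢ = 0.0273 + 0.0900 + 0.0374 + 0.0925 = 0.2472
Σp_1ᵢ² = 0.13² + 0.45² + 0.17² + 0.25² = 0.0169 + 0.2025 + 0.0289 + 0.0625 = 0.3108
Σp_2ᵢ² = 0.21² + 0.20² + 0.22² + 0.37² = 0.0441 + 0.0400 + 0.0484 + 0.1369 = 0.2694
O = 0.2472 / √(0.3108 × 0.2694) = 0.2472 / 0.28936 = 0.8543

0.85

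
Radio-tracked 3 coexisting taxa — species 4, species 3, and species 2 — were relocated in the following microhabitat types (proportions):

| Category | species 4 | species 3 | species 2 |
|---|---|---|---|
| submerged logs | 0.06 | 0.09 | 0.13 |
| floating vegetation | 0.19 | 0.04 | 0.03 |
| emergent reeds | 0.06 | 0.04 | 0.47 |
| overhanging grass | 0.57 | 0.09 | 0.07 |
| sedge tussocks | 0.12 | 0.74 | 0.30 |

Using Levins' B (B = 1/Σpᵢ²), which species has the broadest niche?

Σp_4ᵢ² = 0.06² + 0.19² + 0.06² + 0.57² + 0.12² = 0.0036 + 0.0361 + 0.0036 + 0.3249 + 0.0144 = 0.3826
B_4 = 1 / 0.3826 = 2.6137
Σp_3ᵢ² = 0.09² + 0.04² + 0.04² + 0.09² + 0.74² = 0.0081 + 0.0016 + 0.0016 + 0.0081 + 0.5476 = 0.5670
B_3 = 1 / 0.5670 = 1.7637
Σp_2ᵢ² = 0.13² + 0.03² + 0.47² + 0.07² + 0.30² = 0.0169 + 0.0009 + 0.2209 + 0.0049 + 0.0900 = 0.3336
B_2 = 1 / 0.3336 = 2.9976
Highest B → broadest niche (most generalist): species 2 (B = 3.00).

species 2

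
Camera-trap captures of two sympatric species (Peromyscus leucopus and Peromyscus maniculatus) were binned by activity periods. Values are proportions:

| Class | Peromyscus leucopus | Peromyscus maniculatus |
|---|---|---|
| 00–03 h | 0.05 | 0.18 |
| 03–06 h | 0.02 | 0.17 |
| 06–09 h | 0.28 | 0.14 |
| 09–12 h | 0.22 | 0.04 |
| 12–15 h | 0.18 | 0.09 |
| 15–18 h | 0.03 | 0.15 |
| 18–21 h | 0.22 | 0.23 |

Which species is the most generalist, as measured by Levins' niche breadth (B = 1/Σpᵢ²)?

Peromyscus maniculatus

Σp_leucᵢ² = 0.05² + 0.02² + 0.28² + 0.22² + 0.18² + 0.03² + 0.22² = 0.0025 + 0.0004 + 0.0784 + 0.0484 + 0.0324 + 0.0009 + 0.0484 = 0.2114
B_leuc = 1 / 0.2114 = 4.7304
Σp_maniᵢ² = 0.18² + 0.17² + 0.14² + 0.04² + 0.09² + 0.15² + 0.23² = 0.0324 + 0.0289 + 0.0196 + 0.0016 + 0.0081 + 0.0225 + 0.0529 = 0.1660
B_mani = 1 / 0.1660 = 6.0241
Highest B → broadest niche (most generalist): Peromyscus maniculatus (B = 6.02).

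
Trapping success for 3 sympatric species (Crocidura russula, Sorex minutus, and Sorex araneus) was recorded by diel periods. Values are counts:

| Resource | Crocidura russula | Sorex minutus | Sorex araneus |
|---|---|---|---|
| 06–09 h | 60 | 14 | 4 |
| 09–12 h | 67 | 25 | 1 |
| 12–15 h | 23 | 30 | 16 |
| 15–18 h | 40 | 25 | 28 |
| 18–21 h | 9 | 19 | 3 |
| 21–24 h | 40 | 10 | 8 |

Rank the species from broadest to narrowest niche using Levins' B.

Proportions for Crocidura russula (n=239): 60/239=0.2510, 67/239=0.2803, 23/239=0.0962, 40/239=0.1674, 9/239=0.0377, 40/239=0.1674
Proportions for Sorex minutus (n=123): 14/123=0.1138, 25/123=0.2033, 30/123=0.2439, 25/123=0.2033, 19/123=0.1545, 10/123=0.0813
Proportions for Sorex araneus (n=60): 4/60=0.0667, 1/60=0.0167, 16/60=0.2667, 28/60=0.4667, 3/60=0.0500, 8/60=0.1333
Σp_russᵢ² = 0.2510² + 0.2803² + 0.0962² + 0.1674² + 0.0377² + 0.1674² = 0.063001 + 0.078568 + 0.009254 + 0.028023 + 0.001421 + 0.028023 = 0.208290
B_russ = 1 / 0.208290 = 4.8010
Σp_minuᵢ² = 0.1138² + 0.2033² + 0.2439² + 0.2033² + 0.1545² + 0.0813² = 0.012950 + 0.041331 + 0.059487 + 0.041331 + 0.023870 + 0.006610 = 0.185579
B_minu = 1 / 0.185579 = 5.3885
Σp_aranᵢ² = 0.0667² + 0.0167² + 0.2667² + 0.4667² + 0.0500² + 0.1333² = 0.004449 + 0.000279 + 0.071129 + 0.217809 + 0.002500 + 0.017769 = 0.313935
B_aran = 1 / 0.313935 = 3.1854
Ranking by B (broadest → narrowest): Sorex minutus (5.39) > Crocidura russula (4.80) > Sorex araneus (3.19)

Sorex minutus > Crocidura russula > Sorex araneus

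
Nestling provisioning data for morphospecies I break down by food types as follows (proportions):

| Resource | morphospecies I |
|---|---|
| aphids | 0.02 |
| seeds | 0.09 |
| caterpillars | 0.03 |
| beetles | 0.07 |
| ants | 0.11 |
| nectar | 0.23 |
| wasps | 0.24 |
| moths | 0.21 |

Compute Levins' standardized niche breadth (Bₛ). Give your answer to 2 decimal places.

Σpᵢ² = 0.02² + 0.09² + 0.03² + 0.07² + 0.11² + 0.23² + 0.24² + 0.21² = 0.0004 + 0.0081 + 0.0009 + 0.0049 + 0.0121 + 0.0529 + 0.0576 + 0.0441 = 0.1810
B = 1 / 0.1810 = 5.5249
Bₛ = (B − 1)/(n − 1) = (5.5249 − 1)/(8 − 1) = 4.5249/7 = 0.6464

0.65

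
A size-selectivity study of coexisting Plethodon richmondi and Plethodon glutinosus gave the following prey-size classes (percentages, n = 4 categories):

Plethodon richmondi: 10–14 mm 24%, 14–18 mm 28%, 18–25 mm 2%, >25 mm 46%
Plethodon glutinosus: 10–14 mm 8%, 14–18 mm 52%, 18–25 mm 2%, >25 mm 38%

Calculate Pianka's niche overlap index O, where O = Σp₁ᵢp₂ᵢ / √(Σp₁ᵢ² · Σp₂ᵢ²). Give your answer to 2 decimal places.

0.89

Convert percentages to proportions (divide by 100).
Σ p₁ᵢp₂ᵢ = 0.0192 + 0.1456 + 0.0004 + 0.1748 = 0.3400
Σp_1ᵢ² = 0.24² + 0.28² + 0.02² + 0.46² = 0.0576 + 0.0784 + 0.0004 + 0.2116 = 0.3480
Σp_2ᵢ² = 0.08² + 0.52² + 0.02² + 0.38² = 0.0064 + 0.2704 + 0.0004 + 0.1444 = 0.4216
O = 0.3400 / √(0.3480 × 0.4216) = 0.3400 / 0.38304 = 0.8876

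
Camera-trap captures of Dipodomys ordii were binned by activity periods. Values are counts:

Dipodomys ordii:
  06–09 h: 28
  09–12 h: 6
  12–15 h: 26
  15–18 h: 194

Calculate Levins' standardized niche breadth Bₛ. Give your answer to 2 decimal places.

Proportions for Dipodomys ordii (n=254): 28/254=0.1102, 6/254=0.0236, 26/254=0.1024, 194/254=0.7638
Σpᵢ² = 0.1102² + 0.0236² + 0.1024² + 0.7638² = 0.012144 + 0.000557 + 0.010486 + 0.583390 = 0.606577
B = 1 / 0.606577 = 1.6486
Bₛ = (B − 1)/(n − 1) = (1.6486 − 1)/(4 − 1) = 0.6486/3 = 0.2162

0.22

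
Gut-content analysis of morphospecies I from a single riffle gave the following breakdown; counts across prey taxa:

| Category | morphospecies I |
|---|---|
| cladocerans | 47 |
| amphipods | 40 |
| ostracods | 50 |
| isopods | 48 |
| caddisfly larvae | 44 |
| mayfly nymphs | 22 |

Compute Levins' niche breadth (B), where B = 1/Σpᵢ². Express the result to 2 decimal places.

5.71

Proportions for morphospecies I (n=251): 47/251=0.1873, 40/251=0.1594, 50/251=0.1992, 48/251=0.1912, 44/251=0.1753, 22/251=0.0876
Σpᵢ² = 0.1873² + 0.1594² + 0.1992² + 0.1912² + 0.1753² + 0.0876² = 0.035081 + 0.025408 + 0.039681 + 0.036557 + 0.030730 + 0.007674 = 0.175131
B = 1 / 0.175131 = 5.7100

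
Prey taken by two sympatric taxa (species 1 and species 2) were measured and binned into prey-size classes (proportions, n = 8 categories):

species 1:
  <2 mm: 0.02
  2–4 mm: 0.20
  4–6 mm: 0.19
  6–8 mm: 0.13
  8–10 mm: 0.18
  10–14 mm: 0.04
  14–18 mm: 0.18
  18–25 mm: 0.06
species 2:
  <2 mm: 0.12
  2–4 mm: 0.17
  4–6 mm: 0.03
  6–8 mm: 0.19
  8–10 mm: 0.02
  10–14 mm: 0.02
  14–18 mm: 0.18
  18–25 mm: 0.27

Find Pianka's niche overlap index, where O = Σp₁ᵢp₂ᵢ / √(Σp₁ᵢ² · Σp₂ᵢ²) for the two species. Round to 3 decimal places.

0.686

Σ p₁ᵢp₂ᵢ = 0.0024 + 0.0340 + 0.0057 + 0.0247 + 0.0036 + 0.0008 + 0.0324 + 0.0162 = 0.1198
Σp_1ᵢ² = 0.02² + 0.20² + 0.19² + 0.13² + 0.18² + 0.04² + 0.18² + 0.06² = 0.0004 + 0.0400 + 0.0361 + 0.0169 + 0.0324 + 0.0016 + 0.0324 + 0.0036 = 0.1634
Σp_2ᵢ² = 0.12² + 0.17² + 0.03² + 0.19² + 0.02² + 0.02² + 0.18² + 0.27² = 0.0144 + 0.0289 + 0.0009 + 0.0361 + 0.0004 + 0.0004 + 0.0324 + 0.0729 = 0.1864
O = 0.1198 / √(0.1634 × 0.1864) = 0.1198 / 0.174522 = 0.68645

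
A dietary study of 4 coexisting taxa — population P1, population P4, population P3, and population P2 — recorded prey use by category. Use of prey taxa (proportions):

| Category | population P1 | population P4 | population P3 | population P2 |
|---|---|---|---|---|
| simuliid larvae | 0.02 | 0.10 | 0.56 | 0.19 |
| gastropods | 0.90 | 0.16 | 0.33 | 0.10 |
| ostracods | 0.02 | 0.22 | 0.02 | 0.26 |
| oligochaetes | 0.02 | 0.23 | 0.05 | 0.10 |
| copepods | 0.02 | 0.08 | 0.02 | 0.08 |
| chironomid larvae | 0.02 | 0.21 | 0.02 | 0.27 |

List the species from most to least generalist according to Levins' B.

population P4 > population P2 > population P3 > population P1

Σp_P1ᵢ² = 0.02² + 0.90² + 0.02² + 0.02² + 0.02² + 0.02² = 0.0004 + 0.8100 + 0.0004 + 0.0004 + 0.0004 + 0.0004 = 0.8120
B_P1 = 1 / 0.8120 = 1.2315
Σp_P4ᵢ² = 0.10² + 0.16² + 0.22² + 0.23² + 0.08² + 0.21² = 0.0100 + 0.0256 + 0.0484 + 0.0529 + 0.0064 + 0.0441 = 0.1874
B_P4 = 1 / 0.1874 = 5.3362
Σp_P3ᵢ² = 0.56² + 0.33² + 0.02² + 0.05² + 0.02² + 0.02² = 0.3136 + 0.1089 + 0.0004 + 0.0025 + 0.0004 + 0.0004 = 0.4262
B_P3 = 1 / 0.4262 = 2.3463
Σp_P2ᵢ² = 0.19² + 0.10² + 0.26² + 0.10² + 0.08² + 0.27² = 0.0361 + 0.0100 + 0.0676 + 0.0100 + 0.0064 + 0.0729 = 0.2030
B_P2 = 1 / 0.2030 = 4.9261
Ranking by B (broadest → narrowest): population P4 (5.34) > population P2 (4.93) > population P3 (2.35) > population P1 (1.23)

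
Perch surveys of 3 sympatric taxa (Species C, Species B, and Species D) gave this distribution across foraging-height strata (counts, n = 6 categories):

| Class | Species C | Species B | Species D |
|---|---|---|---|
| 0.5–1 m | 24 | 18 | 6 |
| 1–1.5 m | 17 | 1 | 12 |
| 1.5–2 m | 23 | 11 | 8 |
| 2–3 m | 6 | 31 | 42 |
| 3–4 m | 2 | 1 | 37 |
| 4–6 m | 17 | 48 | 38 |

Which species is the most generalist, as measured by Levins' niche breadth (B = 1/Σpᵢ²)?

Species C

Proportions for Species C (n=89): 24/89=0.2697, 17/89=0.1910, 23/89=0.2584, 6/89=0.0674, 2/89=0.0225, 17/89=0.1910
Proportions for Species B (n=110): 18/110=0.1636, 1/110=0.0091, 11/110=0.1000, 31/110=0.2818, 1/110=0.0091, 48/110=0.4364
Proportions for Species D (n=143): 6/143=0.0420, 12/143=0.0839, 8/143=0.0559, 42/143=0.2937, 37/143=0.2587, 38/143=0.2657
Σp_Cᵢ² = 0.2697² + 0.1910² + 0.2584² + 0.0674² + 0.0225² + 0.1910² = 0.072738 + 0.036481 + 0.066771 + 0.004543 + 0.000506 + 0.036481 = 0.217520
B_C = 1 / 0.217520 = 4.5973
Σp_Bᵢ² = 0.1636² + 0.0091² + 0.1000² + 0.2818² + 0.0091² + 0.4364² = 0.026765 + 0.000083 + 0.010000 + 0.079411 + 0.000083 + 0.190445 = 0.306787
B_B = 1 / 0.306787 = 3.2596
Σp_Dᵢ² = 0.0420² + 0.0839² + 0.0559² + 0.2937² + 0.2587² + 0.2657² = 0.001764 + 0.007039 + 0.003125 + 0.086260 + 0.066926 + 0.070596 = 0.235710
B_D = 1 / 0.235710 = 4.2425
Highest B → broadest niche (most generalist): Species C (B = 4.60).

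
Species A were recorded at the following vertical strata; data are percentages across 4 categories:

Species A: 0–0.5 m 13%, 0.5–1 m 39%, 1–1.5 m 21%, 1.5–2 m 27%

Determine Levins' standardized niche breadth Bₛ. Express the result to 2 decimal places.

0.83

Convert percentages to proportions (divide by 100).
Σpᵢ² = 0.13² + 0.39² + 0.21² + 0.27² = 0.0169 + 0.1521 + 0.0441 + 0.0729 = 0.2860
B = 1 / 0.2860 = 3.4965
Bₛ = (B − 1)/(n − 1) = (3.4965 − 1)/(4 − 1) = 2.4965/3 = 0.8322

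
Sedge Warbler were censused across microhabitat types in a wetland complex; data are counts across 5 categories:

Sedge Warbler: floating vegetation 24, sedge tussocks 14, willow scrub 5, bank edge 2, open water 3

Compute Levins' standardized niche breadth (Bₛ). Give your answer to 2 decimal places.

0.46

Proportions for Sedge Warbler (n=48): 24/48=0.5000, 14/48=0.2917, 5/48=0.1042, 2/48=0.0417, 3/48=0.0625
Σpᵢ² = 0.5000² + 0.2917² + 0.1042² + 0.0417² + 0.0625² = 0.250000 + 0.085089 + 0.010858 + 0.001739 + 0.003906 = 0.351592
B = 1 / 0.351592 = 2.8442
Bₛ = (B − 1)/(n − 1) = (2.8442 − 1)/(5 − 1) = 1.8442/4 = 0.4611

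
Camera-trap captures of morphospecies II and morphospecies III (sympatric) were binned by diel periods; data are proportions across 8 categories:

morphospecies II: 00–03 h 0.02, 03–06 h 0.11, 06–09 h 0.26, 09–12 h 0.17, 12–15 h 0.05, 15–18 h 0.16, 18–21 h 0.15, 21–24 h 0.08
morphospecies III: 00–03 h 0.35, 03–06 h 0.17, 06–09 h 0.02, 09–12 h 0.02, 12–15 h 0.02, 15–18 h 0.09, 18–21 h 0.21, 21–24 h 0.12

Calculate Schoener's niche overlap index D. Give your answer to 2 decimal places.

Σ|p₁ᵢ − p₂ᵢ| = 0.33 + 0.06 + 0.24 + 0.15 + 0.03 + 0.07 + 0.06 + 0.04 = 0.98
D = 1 − ½ × 0.98 = 1 − 0.490 = 0.5100

0.51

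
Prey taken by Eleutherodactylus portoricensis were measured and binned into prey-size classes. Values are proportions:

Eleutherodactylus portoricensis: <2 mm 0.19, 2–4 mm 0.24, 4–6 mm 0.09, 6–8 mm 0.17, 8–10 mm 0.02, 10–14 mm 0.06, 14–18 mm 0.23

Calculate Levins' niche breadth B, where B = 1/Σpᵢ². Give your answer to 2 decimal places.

Σpᵢ² = 0.19² + 0.24² + 0.09² + 0.17² + 0.02² + 0.06² + 0.23² = 0.0361 + 0.0576 + 0.0081 + 0.0289 + 0.0004 + 0.0036 + 0.0529 = 0.1876
B = 1 / 0.1876 = 5.3305

5.33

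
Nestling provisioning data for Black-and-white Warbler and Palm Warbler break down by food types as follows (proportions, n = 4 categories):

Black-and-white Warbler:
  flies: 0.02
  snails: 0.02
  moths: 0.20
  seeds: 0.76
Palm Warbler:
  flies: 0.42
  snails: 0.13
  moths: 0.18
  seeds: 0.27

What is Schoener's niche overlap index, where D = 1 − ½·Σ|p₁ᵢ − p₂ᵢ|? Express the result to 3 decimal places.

0.490

Σ|p₁ᵢ − p₂ᵢ| = 0.40 + 0.11 + 0.02 + 0.49 = 1.02
D = 1 − ½ × 1.02 = 1 − 0.510 = 0.49000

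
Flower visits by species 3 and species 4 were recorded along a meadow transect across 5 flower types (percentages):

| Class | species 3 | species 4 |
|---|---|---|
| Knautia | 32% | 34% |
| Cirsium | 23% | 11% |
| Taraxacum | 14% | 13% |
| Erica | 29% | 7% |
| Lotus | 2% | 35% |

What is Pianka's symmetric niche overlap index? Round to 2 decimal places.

Convert percentages to proportions (divide by 100).
Σ p₁ᵢp₂ᵢ = 0.1088 + 0.0253 + 0.0182 + 0.0203 + 0.0070 = 0.1796
Σp_1ᵢ² = 0.32² + 0.23² + 0.14² + 0.29² + 0.02² = 0.1024 + 0.0529 + 0.0196 + 0.0841 + 0.0004 = 0.2594
Σp_2ᵢ² = 0.34² + 0.11² + 0.13² + 0.07² + 0.35² = 0.1156 + 0.0121 + 0.0169 + 0.0049 + 0.1225 = 0.2720
O = 0.1796 / √(0.2594 × 0.2720) = 0.1796 / 0.26563 = 0.6761

0.68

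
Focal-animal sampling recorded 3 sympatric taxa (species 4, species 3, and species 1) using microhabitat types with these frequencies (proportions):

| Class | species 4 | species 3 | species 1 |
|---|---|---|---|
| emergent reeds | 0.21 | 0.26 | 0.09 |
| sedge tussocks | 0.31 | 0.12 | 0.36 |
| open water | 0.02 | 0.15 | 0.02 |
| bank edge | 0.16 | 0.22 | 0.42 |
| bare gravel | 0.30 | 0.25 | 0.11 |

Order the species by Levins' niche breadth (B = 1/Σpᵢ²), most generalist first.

Σp_4ᵢ² = 0.21² + 0.31² + 0.02² + 0.16² + 0.30² = 0.0441 + 0.0961 + 0.0004 + 0.0256 + 0.0900 = 0.2562
B_4 = 1 / 0.2562 = 3.9032
Σp_3ᵢ² = 0.26² + 0.12² + 0.15² + 0.22² + 0.25² = 0.0676 + 0.0144 + 0.0225 + 0.0484 + 0.0625 = 0.2154
B_3 = 1 / 0.2154 = 4.6425
Σp_1ᵢ² = 0.09² + 0.36² + 0.02² + 0.42² + 0.11² = 0.0081 + 0.1296 + 0.0004 + 0.1764 + 0.0121 = 0.3266
B_1 = 1 / 0.3266 = 3.0618
Ranking by B (broadest → narrowest): species 3 (4.64) > species 4 (3.90) > species 1 (3.06)

species 3 > species 4 > species 1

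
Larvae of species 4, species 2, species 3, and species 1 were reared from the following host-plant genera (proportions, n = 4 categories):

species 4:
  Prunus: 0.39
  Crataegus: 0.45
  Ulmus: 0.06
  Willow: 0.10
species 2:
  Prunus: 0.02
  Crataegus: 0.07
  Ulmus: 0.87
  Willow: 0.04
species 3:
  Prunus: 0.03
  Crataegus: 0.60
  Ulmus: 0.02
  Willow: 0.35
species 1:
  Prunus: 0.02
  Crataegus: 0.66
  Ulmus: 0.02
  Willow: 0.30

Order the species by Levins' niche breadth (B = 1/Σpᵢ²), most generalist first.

Σp_4ᵢ² = 0.39² + 0.45² + 0.06² + 0.10² = 0.1521 + 0.2025 + 0.0036 + 0.0100 = 0.3682
B_4 = 1 / 0.3682 = 2.7159
Σp_2ᵢ² = 0.02² + 0.07² + 0.87² + 0.04² = 0.0004 + 0.0049 + 0.7569 + 0.0016 = 0.7638
B_2 = 1 / 0.7638 = 1.3092
Σp_3ᵢ² = 0.03² + 0.60² + 0.02² + 0.35² = 0.0009 + 0.3600 + 0.0004 + 0.1225 = 0.4838
B_3 = 1 / 0.4838 = 2.0670
Σp_1ᵢ² = 0.02² + 0.66² + 0.02² + 0.30² = 0.0004 + 0.4356 + 0.0004 + 0.0900 = 0.5264
B_1 = 1 / 0.5264 = 1.8997
Ranking by B (broadest → narrowest): species 4 (2.72) > species 3 (2.07) > species 1 (1.90) > species 2 (1.31)

species 4 > species 3 > species 1 > species 2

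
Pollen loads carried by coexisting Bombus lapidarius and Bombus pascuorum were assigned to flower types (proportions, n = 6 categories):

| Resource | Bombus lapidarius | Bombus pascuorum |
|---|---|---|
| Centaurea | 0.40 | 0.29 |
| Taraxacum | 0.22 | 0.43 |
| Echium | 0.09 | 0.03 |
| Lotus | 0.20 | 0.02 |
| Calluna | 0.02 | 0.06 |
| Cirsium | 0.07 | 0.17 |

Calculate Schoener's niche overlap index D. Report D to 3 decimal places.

Σ|p₁ᵢ − p₂ᵢ| = 0.11 + 0.21 + 0.06 + 0.18 + 0.04 + 0.10 = 0.70
D = 1 − ½ × 0.70 = 1 − 0.350 = 0.65000

0.650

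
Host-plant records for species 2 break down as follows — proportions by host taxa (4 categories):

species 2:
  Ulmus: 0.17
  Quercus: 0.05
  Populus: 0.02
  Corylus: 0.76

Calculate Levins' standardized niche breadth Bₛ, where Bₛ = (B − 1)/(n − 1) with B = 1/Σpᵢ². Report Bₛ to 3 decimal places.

Σpᵢ² = 0.17² + 0.05² + 0.02² + 0.76² = 0.0289 + 0.0025 + 0.0004 + 0.5776 = 0.6094
B = 1 / 0.6094 = 1.64096
Bₛ = (B − 1)/(n − 1) = (1.64096 − 1)/(4 − 1) = 0.64096/3 = 0.21365

0.214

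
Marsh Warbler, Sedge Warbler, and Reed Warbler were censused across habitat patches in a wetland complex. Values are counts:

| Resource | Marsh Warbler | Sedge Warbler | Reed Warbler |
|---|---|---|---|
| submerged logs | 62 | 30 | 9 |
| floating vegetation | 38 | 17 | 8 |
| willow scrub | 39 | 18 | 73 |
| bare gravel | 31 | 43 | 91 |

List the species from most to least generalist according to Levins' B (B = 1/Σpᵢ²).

Marsh Warbler > Sedge Warbler > Reed Warbler

Proportions for Marsh Warbler (n=170): 62/170=0.3647, 38/170=0.2235, 39/170=0.2294, 31/170=0.1824
Proportions for Sedge Warbler (n=108): 30/108=0.2778, 17/108=0.1574, 18/108=0.1667, 43/108=0.3981
Proportions for Reed Warbler (n=181): 9/181=0.0497, 8/181=0.0442, 73/181=0.4033, 91/181=0.5028
Σp_Marsᵢ² = 0.3647² + 0.2235² + 0.2294² + 0.1824² = 0.133006 + 0.049952 + 0.052624 + 0.033270 = 0.268852
B_Mars = 1 / 0.268852 = 3.7195
Σp_Sedgᵢ² = 0.2778² + 0.1574² + 0.1667² + 0.3981² = 0.077173 + 0.024775 + 0.027789 + 0.158484 = 0.288221
B_Sedg = 1 / 0.288221 = 3.4696
Σp_Reedᵢ² = 0.0497² + 0.0442² + 0.4033² + 0.5028² = 0.002470 + 0.001954 + 0.162651 + 0.252808 = 0.419883
B_Reed = 1 / 0.419883 = 2.3816
Ranking by B (broadest → narrowest): Marsh Warbler (3.72) > Sedge Warbler (3.47) > Reed Warbler (2.38)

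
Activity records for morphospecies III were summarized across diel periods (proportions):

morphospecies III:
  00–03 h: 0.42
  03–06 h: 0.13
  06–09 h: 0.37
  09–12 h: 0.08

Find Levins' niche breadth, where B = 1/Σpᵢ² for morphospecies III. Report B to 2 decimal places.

Σpᵢ² = 0.42² + 0.13² + 0.37² + 0.08² = 0.1764 + 0.0169 + 0.1369 + 0.0064 = 0.3366
B = 1 / 0.3366 = 2.9709

2.97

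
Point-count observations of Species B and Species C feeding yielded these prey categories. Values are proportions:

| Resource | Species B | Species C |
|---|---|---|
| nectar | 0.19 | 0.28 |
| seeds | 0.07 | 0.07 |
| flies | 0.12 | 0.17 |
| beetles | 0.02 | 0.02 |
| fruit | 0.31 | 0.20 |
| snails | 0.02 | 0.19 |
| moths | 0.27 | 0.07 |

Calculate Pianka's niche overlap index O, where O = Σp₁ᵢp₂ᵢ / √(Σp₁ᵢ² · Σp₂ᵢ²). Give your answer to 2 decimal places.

Σ p₁ᵢp₂ᵢ = 0.0532 + 0.0049 + 0.0204 + 0.0004 + 0.0620 + 0.0038 + 0.0189 = 0.1636
Σp_1ᵢ² = 0.19² + 0.07² + 0.12² + 0.02² + 0.31² + 0.02² + 0.27² = 0.0361 + 0.0049 + 0.0144 + 0.0004 + 0.0961 + 0.0004 + 0.0729 = 0.2252
Σp_2ᵢ² = 0.28² + 0.07² + 0.17² + 0.02² + 0.20² + 0.19² + 0.07² = 0.0784 + 0.0049 + 0.0289 + 0.0004 + 0.0400 + 0.0361 + 0.0049 = 0.1936
O = 0.1636 / √(0.2252 × 0.1936) = 0.1636 / 0.20880 = 0.7835

0.78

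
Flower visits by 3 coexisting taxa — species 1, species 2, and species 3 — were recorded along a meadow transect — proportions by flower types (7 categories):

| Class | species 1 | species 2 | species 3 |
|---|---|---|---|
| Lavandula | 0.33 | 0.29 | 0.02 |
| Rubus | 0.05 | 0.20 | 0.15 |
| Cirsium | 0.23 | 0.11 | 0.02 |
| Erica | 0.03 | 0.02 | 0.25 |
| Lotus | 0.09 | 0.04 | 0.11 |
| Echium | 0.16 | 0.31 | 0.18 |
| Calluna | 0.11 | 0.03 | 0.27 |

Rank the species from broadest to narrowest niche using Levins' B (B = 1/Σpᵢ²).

Σp_1ᵢ² = 0.33² + 0.05² + 0.23² + 0.03² + 0.09² + 0.16² + 0.11² = 0.1089 + 0.0025 + 0.0529 + 0.0009 + 0.0081 + 0.0256 + 0.0121 = 0.2110
B_1 = 1 / 0.2110 = 4.7393
Σp_2ᵢ² = 0.29² + 0.20² + 0.11² + 0.02² + 0.04² + 0.31² + 0.03² = 0.0841 + 0.0400 + 0.0121 + 0.0004 + 0.0016 + 0.0961 + 0.0009 = 0.2352
B_2 = 1 / 0.2352 = 4.2517
Σp_3ᵢ² = 0.02² + 0.15² + 0.02² + 0.25² + 0.11² + 0.18² + 0.27² = 0.0004 + 0.0225 + 0.0004 + 0.0625 + 0.0121 + 0.0324 + 0.0729 = 0.2032
B_3 = 1 / 0.2032 = 4.9213
Ranking by B (broadest → narrowest): species 3 (4.92) > species 1 (4.74) > species 2 (4.25)

species 3 > species 1 > species 2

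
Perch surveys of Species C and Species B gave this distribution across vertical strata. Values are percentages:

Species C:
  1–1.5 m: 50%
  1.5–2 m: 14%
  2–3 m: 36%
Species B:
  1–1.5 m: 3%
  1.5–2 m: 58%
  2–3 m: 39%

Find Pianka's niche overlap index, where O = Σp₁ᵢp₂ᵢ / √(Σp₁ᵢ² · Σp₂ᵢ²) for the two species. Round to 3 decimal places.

Convert percentages to proportions (divide by 100).
Σ p₁ᵢp₂ᵢ = 0.0150 + 0.0812 + 0.1404 = 0.2366
Σp_1ᵢ² = 0.50² + 0.14² + 0.36² = 0.2500 + 0.0196 + 0.1296 = 0.3992
Σp_2ᵢ² = 0.03² + 0.58² + 0.39² = 0.0009 + 0.3364 + 0.1521 = 0.4894
O = 0.2366 / √(0.3992 × 0.4894) = 0.2366 / 0.442005 = 0.53529

0.535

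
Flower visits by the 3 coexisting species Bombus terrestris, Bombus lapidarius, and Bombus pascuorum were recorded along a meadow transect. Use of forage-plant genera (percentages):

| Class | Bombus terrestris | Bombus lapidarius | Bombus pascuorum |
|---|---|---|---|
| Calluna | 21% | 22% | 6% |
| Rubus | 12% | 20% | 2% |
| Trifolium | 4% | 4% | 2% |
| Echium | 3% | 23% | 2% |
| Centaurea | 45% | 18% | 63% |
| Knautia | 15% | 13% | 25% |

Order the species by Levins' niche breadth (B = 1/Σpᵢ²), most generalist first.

Bombus lapidarius > Bombus terrestris > Bombus pascuorum

Convert percentages to proportions (divide by 100).
Σp_terrᵢ² = 0.21² + 0.12² + 0.04² + 0.03² + 0.45² + 0.15² = 0.0441 + 0.0144 + 0.0016 + 0.0009 + 0.2025 + 0.0225 = 0.2860
B_terr = 1 / 0.2860 = 3.4965
Σp_lapiᵢ² = 0.22² + 0.20² + 0.04² + 0.23² + 0.18² + 0.13² = 0.0484 + 0.0400 + 0.0016 + 0.0529 + 0.0324 + 0.0169 = 0.1922
B_lapi = 1 / 0.1922 = 5.2029
Σp_pascᵢ² = 0.06² + 0.02² + 0.02² + 0.02² + 0.63² + 0.25² = 0.0036 + 0.0004 + 0.0004 + 0.0004 + 0.3969 + 0.0625 = 0.4642
B_pasc = 1 / 0.4642 = 2.1542
Ranking by B (broadest → narrowest): Bombus lapidarius (5.20) > Bombus terrestris (3.50) > Bombus pascuorum (2.15)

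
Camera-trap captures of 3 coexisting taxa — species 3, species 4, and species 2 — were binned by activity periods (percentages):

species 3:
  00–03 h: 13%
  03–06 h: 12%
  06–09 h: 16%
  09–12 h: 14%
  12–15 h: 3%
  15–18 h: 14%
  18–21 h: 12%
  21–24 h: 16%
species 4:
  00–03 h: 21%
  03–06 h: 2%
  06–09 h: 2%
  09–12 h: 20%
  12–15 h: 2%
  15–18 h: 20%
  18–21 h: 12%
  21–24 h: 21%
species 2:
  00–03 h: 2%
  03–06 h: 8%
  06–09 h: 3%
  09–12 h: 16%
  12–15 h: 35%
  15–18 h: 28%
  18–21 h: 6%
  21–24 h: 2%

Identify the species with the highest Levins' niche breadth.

species 3

Convert percentages to proportions (divide by 100).
Σp_3ᵢ² = 0.13² + 0.12² + 0.16² + 0.14² + 0.03² + 0.14² + 0.12² + 0.16² = 0.0169 + 0.0144 + 0.0256 + 0.0196 + 0.0009 + 0.0196 + 0.0144 + 0.0256 = 0.1370
B_3 = 1 / 0.1370 = 7.2993
Σp_4ᵢ² = 0.21² + 0.02² + 0.02² + 0.20² + 0.02² + 0.20² + 0.12² + 0.21² = 0.0441 + 0.0004 + 0.0004 + 0.0400 + 0.0004 + 0.0400 + 0.0144 + 0.0441 = 0.1838
B_4 = 1 / 0.1838 = 5.4407
Σp_2ᵢ² = 0.02² + 0.08² + 0.03² + 0.16² + 0.35² + 0.28² + 0.06² + 0.02² = 0.0004 + 0.0064 + 0.0009 + 0.0256 + 0.1225 + 0.0784 + 0.0036 + 0.0004 = 0.2382
B_2 = 1 / 0.2382 = 4.1982
Highest B → broadest niche (most generalist): species 3 (B = 7.30).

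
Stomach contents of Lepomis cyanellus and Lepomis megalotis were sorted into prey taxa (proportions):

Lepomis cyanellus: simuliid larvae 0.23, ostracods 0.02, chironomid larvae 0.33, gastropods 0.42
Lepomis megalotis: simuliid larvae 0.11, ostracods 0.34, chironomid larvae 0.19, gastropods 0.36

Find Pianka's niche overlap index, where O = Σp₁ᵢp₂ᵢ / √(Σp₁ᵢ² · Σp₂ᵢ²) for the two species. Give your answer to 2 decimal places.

Σ p₁ᵢp₂ᵢ = 0.0253 + 0.0068 + 0.0627 + 0.1512 = 0.2460
Σp_1ᵢ² = 0.23² + 0.02² + 0.33² + 0.42² = 0.0529 + 0.0004 + 0.1089 + 0.1764 = 0.3386
Σp_2ᵢ² = 0.11² + 0.34² + 0.19² + 0.36² = 0.0121 + 0.1156 + 0.0361 + 0.1296 = 0.2934
O = 0.2460 / √(0.3386 × 0.2934) = 0.2460 / 0.31519 = 0.7805

0.78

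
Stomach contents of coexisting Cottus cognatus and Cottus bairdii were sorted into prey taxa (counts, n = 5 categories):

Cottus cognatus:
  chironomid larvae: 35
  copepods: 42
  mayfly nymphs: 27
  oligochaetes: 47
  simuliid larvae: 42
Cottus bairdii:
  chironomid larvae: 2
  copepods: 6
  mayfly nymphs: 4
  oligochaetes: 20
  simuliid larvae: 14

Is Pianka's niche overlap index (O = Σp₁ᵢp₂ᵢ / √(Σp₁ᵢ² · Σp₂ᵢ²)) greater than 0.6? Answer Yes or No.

Proportions for Cottus cognatus (n=193): 35/193=0.1813, 42/193=0.2176, 27/193=0.1399, 47/193=0.2435, 42/193=0.2176
Proportions for Cottus bairdii (n=46): 2/46=0.0435, 6/46=0.1304, 4/46=0.0870, 20/46=0.4348, 14/46=0.3043
Σ p₁ᵢp₂ᵢ = 0.007887 + 0.028375 + 0.012171 + 0.105874 + 0.066216 = 0.220523
Σp_1ᵢ² = 0.1813² + 0.2176² + 0.1399² + 0.2435² + 0.2176² = 0.032870 + 0.047350 + 0.019572 + 0.059292 + 0.047350 = 0.206434
Σp_2ᵢ² = 0.0435² + 0.1304² + 0.0870² + 0.4348² + 0.3043² = 0.001892 + 0.017004 + 0.007569 + 0.189051 + 0.092598 = 0.308114
O = 0.220523 / √(0.206434 × 0.308114) = 0.220523 / 0.2522007 = 0.8744
O = 0.8744 > 0.6 → Yes.

Yes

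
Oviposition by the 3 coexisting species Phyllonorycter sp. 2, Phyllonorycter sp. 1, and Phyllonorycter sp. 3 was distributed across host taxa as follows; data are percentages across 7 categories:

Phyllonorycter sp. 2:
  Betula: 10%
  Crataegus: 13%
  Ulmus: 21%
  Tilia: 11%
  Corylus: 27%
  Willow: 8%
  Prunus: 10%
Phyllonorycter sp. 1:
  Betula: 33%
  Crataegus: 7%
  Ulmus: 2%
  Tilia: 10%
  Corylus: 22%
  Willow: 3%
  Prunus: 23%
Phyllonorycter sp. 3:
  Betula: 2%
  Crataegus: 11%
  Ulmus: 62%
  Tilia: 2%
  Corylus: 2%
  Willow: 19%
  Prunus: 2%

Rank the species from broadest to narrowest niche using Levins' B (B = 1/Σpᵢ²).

Phyllonorycter sp. 2 > Phyllonorycter sp. 1 > Phyllonorycter sp. 3

Convert percentages to proportions (divide by 100).
Σp_2ᵢ² = 0.10² + 0.13² + 0.21² + 0.11² + 0.27² + 0.08² + 0.10² = 0.0100 + 0.0169 + 0.0441 + 0.0121 + 0.0729 + 0.0064 + 0.0100 = 0.1724
B_2 = 1 / 0.1724 = 5.8005
Σp_1ᵢ² = 0.33² + 0.07² + 0.02² + 0.10² + 0.22² + 0.03² + 0.23² = 0.1089 + 0.0049 + 0.0004 + 0.0100 + 0.0484 + 0.0009 + 0.0529 = 0.2264
B_1 = 1 / 0.2264 = 4.4170
Σp_3ᵢ² = 0.02² + 0.11² + 0.62² + 0.02² + 0.02² + 0.19² + 0.02² = 0.0004 + 0.0121 + 0.3844 + 0.0004 + 0.0004 + 0.0361 + 0.0004 = 0.4342
B_3 = 1 / 0.4342 = 2.3031
Ranking by B (broadest → narrowest): Phyllonorycter sp. 2 (5.80) > Phyllonorycter sp. 1 (4.42) > Phyllonorycter sp. 3 (2.30)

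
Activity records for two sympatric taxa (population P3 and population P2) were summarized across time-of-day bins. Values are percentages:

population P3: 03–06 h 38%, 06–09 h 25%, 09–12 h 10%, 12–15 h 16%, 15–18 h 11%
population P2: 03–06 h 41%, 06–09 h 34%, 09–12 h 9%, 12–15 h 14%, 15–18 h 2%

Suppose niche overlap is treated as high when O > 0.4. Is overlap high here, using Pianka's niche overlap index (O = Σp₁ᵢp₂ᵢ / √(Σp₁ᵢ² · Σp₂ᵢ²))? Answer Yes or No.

Convert percentages to proportions (divide by 100).
Σ p₁ᵢp₂ᵢ = 0.1558 + 0.0850 + 0.0090 + 0.0224 + 0.0022 = 0.2744
Σp_1ᵢ² = 0.38² + 0.25² + 0.10² + 0.16² + 0.11² = 0.1444 + 0.0625 + 0.0100 + 0.0256 + 0.0121 = 0.2546
Σp_2ᵢ² = 0.41² + 0.34² + 0.09² + 0.14² + 0.02² = 0.1681 + 0.1156 + 0.0081 + 0.0196 + 0.0004 = 0.3118
O = 0.2744 / √(0.2546 × 0.3118) = 0.2744 / 0.28175 = 0.9739
O = 0.9739 > 0.4 → Yes.

Yes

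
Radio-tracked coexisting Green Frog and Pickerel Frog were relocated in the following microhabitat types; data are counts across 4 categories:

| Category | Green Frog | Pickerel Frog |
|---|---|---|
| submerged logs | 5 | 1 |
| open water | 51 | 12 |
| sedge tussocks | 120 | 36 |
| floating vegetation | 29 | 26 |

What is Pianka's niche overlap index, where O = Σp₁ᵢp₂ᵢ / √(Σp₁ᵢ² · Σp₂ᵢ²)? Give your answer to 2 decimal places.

0.93

Proportions for Green Frog (n=205): 5/205=0.0244, 51/205=0.2488, 120/205=0.5854, 29/205=0.1415
Proportions for Pickerel Frog (n=75): 1/75=0.0133, 12/75=0.1600, 36/75=0.4800, 26/75=0.3467
Σ p₁ᵢp₂ᵢ = 0.000325 + 0.039808 + 0.280992 + 0.049058 = 0.370183
Σp_1ᵢ² = 0.0244² + 0.2488² + 0.5854² + 0.1415² = 0.000595 + 0.061901 + 0.342693 + 0.020022 = 0.425211
Σp_2ᵢ² = 0.0133² + 0.1600² + 0.4800² + 0.3467² = 0.000177 + 0.025600 + 0.230400 + 0.120201 = 0.376378
O = 0.370183 / √(0.425211 × 0.376378) = 0.370183 / 0.4000501 = 0.9253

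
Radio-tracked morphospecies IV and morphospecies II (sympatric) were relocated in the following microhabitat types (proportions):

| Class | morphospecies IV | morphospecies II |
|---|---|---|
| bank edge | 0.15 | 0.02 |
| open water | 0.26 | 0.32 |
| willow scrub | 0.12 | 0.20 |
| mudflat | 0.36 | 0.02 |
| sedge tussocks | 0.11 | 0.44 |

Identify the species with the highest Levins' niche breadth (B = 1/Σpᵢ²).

morphospecies IV

Σp_IVᵢ² = 0.15² + 0.26² + 0.12² + 0.36² + 0.11² = 0.0225 + 0.0676 + 0.0144 + 0.1296 + 0.0121 = 0.2462
B_IV = 1 / 0.2462 = 4.0617
Σp_IIᵢ² = 0.02² + 0.32² + 0.20² + 0.02² + 0.44² = 0.0004 + 0.1024 + 0.0400 + 0.0004 + 0.1936 = 0.3368
B_II = 1 / 0.3368 = 2.9691
Highest B → broadest niche (most generalist): morphospecies IV (B = 4.06).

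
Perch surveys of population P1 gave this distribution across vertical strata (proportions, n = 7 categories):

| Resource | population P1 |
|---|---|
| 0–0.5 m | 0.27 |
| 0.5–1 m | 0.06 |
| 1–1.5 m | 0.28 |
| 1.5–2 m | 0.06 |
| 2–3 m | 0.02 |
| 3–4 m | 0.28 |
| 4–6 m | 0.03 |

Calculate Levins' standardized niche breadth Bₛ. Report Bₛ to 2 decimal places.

Σpᵢ² = 0.27² + 0.06² + 0.28² + 0.06² + 0.02² + 0.28² + 0.03² = 0.0729 + 0.0036 + 0.0784 + 0.0036 + 0.0004 + 0.0784 + 0.0009 = 0.2382
B = 1 / 0.2382 = 4.1982
Bₛ = (B − 1)/(n − 1) = (4.1982 − 1)/(7 − 1) = 3.1982/6 = 0.5330

0.53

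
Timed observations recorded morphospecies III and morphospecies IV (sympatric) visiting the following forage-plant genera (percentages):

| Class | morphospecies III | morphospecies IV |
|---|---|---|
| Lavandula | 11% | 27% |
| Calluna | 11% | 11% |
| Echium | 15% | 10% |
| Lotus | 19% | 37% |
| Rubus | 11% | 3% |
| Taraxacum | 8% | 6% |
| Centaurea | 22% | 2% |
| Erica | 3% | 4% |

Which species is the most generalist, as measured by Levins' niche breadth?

Convert percentages to proportions (divide by 100).
Σp_IIIᵢ² = 0.11² + 0.11² + 0.15² + 0.19² + 0.11² + 0.08² + 0.22² + 0.03² = 0.0121 + 0.0121 + 0.0225 + 0.0361 + 0.0121 + 0.0064 + 0.0484 + 0.0009 = 0.1506
B_III = 1 / 0.1506 = 6.6401
Σp_IVᵢ² = 0.27² + 0.11² + 0.10² + 0.37² + 0.03² + 0.06² + 0.02² + 0.04² = 0.0729 + 0.0121 + 0.0100 + 0.1369 + 0.0009 + 0.0036 + 0.0004 + 0.0016 = 0.2384
B_IV = 1 / 0.2384 = 4.1946
Highest B → broadest niche (most generalist): morphospecies III (B = 6.64).

morphospecies III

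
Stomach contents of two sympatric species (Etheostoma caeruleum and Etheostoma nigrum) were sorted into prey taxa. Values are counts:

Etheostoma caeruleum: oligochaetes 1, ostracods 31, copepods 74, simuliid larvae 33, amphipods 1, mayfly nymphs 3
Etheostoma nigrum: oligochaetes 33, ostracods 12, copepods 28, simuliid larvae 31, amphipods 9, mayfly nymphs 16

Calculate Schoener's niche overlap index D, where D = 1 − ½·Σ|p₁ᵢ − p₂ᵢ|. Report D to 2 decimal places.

0.58

Proportions for Etheostoma caeruleum (n=143): 1/143=0.0070, 31/143=0.2168, 74/143=0.5175, 33/143=0.2308, 1/143=0.0070, 3/143=0.0210
Proportions for Etheostoma nigrum (n=129): 33/129=0.2558, 12/129=0.0930, 28/129=0.2171, 31/129=0.2403, 9/129=0.0698, 16/129=0.1240
Σ|p₁ᵢ − p₂ᵢ| = 0.2488 + 0.1238 + 0.3004 + 0.0095 + 0.0628 + 0.1030 = 0.8483
D = 1 − ½ × 0.8483 = 1 − 0.42415 = 0.57585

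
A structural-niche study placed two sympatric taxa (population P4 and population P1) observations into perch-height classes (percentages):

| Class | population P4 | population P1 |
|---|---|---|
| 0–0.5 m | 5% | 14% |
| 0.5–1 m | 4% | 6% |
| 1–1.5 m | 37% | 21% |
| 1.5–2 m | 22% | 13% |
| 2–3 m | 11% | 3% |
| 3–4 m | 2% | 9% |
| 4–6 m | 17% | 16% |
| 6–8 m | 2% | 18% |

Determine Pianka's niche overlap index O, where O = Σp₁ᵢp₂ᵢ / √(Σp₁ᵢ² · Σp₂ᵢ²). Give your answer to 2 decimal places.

Convert percentages to proportions (divide by 100).
Σ p₁ᵢp₂ᵢ = 0.0070 + 0.0024 + 0.0777 + 0.0286 + 0.0033 + 0.0018 + 0.0272 + 0.0036 = 0.1516
Σp_1ᵢ² = 0.05² + 0.04² + 0.37² + 0.22² + 0.11² + 0.02² + 0.17² + 0.02² = 0.0025 + 0.0016 + 0.1369 + 0.0484 + 0.0121 + 0.0004 + 0.0289 + 0.0004 = 0.2312
Σp_2ᵢ² = 0.14² + 0.06² + 0.21² + 0.13² + 0.03² + 0.09² + 0.16² + 0.18² = 0.0196 + 0.0036 + 0.0441 + 0.0169 + 0.0009 + 0.0081 + 0.0256 + 0.0324 = 0.1512
O = 0.1516 / √(0.2312 × 0.1512) = 0.1516 / 0.18697 = 0.8108

0.81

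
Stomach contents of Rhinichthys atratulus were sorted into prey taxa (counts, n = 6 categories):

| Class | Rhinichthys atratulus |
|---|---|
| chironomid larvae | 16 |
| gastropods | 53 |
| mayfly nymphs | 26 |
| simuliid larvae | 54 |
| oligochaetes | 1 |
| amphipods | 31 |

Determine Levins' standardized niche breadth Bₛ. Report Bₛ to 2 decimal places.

0.66

Proportions for Rhinichthys atratulus (n=181): 16/181=0.0884, 53/181=0.2928, 26/181=0.1436, 54/181=0.2983, 1/181=0.0055, 31/181=0.1713
Σpᵢ² = 0.0884² + 0.2928² + 0.1436² + 0.2983² + 0.0055² + 0.1713² = 0.007815 + 0.085732 + 0.020621 + 0.088983 + 0.000030 + 0.029344 = 0.232525
B = 1 / 0.232525 = 4.3006
Bₛ = (B − 1)/(n − 1) = (4.3006 − 1)/(6 − 1) = 3.3006/5 = 0.6601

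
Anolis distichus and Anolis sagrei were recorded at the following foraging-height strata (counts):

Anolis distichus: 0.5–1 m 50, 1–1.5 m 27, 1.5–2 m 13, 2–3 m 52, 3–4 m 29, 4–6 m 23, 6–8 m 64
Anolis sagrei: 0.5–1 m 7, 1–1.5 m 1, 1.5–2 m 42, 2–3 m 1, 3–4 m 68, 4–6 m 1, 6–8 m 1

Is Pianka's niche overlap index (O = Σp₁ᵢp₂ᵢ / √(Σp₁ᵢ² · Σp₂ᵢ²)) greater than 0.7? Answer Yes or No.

Proportions for Anolis distichus (n=258): 50/258=0.1938, 27/258=0.1047, 13/258=0.0504, 52/258=0.2016, 29/258=0.1124, 23/258=0.0891, 64/258=0.2481
Proportions for Anolis sagrei (n=121): 7/121=0.0579, 1/121=0.0083, 42/121=0.3471, 1/121=0.0083, 68/121=0.5620, 1/121=0.0083, 1/121=0.0083
Σ p₁ᵢp₂ᵢ = 0.011221 + 0.000869 + 0.017494 + 0.001673 + 0.063169 + 0.000740 + 0.002059 = 0.097225
Σp_1ᵢ² = 0.1938² + 0.1047² + 0.0504² + 0.2016² + 0.1124² + 0.0891² + 0.2481² = 0.037558 + 0.010962 + 0.002540 + 0.040643 + 0.012634 + 0.007939 + 0.061554 = 0.173830
Σp_2ᵢ² = 0.0579² + 0.0083² + 0.3471² + 0.0083² + 0.5620² + 0.0083² + 0.0083² = 0.003352 + 0.000069 + 0.120478 + 0.000069 + 0.315844 + 0.000069 + 0.000069 = 0.439950
O = 0.097225 / √(0.173830 × 0.439950) = 0.097225 / 0.2765439 = 0.3516
O = 0.3516 < 0.7 → No.

No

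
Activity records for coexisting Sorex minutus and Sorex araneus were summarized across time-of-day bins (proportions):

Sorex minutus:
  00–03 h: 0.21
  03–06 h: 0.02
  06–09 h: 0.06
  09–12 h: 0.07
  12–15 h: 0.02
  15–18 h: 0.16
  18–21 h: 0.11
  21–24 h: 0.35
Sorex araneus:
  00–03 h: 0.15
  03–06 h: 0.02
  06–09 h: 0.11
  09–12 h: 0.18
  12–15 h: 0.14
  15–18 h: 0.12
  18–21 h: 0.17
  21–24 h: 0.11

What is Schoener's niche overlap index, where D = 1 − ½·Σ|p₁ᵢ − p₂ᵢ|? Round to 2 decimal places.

Σ|p₁ᵢ − p₂ᵢ| = 0.06 + 0.00 + 0.05 + 0.11 + 0.12 + 0.04 + 0.06 + 0.24 = 0.68
D = 1 − ½ × 0.68 = 1 − 0.340 = 0.6600

0.66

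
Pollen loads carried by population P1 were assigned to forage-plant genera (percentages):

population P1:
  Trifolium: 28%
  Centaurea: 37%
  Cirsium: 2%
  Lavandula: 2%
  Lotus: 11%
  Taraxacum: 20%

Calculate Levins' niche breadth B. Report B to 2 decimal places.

3.73

Convert percentages to proportions (divide by 100).
Σpᵢ² = 0.28² + 0.37² + 0.02² + 0.02² + 0.11² + 0.20² = 0.0784 + 0.1369 + 0.0004 + 0.0004 + 0.0121 + 0.0400 = 0.2682
B = 1 / 0.2682 = 3.7286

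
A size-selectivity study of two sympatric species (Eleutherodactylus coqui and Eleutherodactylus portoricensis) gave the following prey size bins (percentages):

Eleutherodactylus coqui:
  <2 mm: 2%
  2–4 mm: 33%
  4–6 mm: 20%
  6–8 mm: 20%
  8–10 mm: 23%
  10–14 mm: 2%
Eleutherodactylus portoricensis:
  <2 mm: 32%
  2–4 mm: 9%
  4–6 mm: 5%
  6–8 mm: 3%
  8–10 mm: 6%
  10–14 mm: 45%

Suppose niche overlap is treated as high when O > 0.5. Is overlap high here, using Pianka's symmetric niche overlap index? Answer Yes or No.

Convert percentages to proportions (divide by 100).
Σ p₁ᵢp₂ᵢ = 0.0064 + 0.0297 + 0.0100 + 0.0060 + 0.0138 + 0.0090 = 0.0749
Σp_1ᵢ² = 0.02² + 0.33² + 0.20² + 0.20² + 0.23² + 0.02² = 0.0004 + 0.1089 + 0.0400 + 0.0400 + 0.0529 + 0.0004 = 0.2426
Σp_2ᵢ² = 0.32² + 0.09² + 0.05² + 0.03² + 0.06² + 0.45² = 0.1024 + 0.0081 + 0.0025 + 0.0009 + 0.0036 + 0.2025 = 0.3200
O = 0.0749 / √(0.2426 × 0.3200) = 0.0749 / 0.27863 = 0.2688
O = 0.2688 < 0.5 → No.

No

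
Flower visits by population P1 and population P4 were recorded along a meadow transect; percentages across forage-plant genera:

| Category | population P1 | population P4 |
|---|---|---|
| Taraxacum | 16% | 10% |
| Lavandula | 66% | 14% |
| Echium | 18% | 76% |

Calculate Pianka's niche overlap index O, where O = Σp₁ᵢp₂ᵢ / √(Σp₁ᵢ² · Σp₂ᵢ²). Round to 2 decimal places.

0.45

Convert percentages to proportions (divide by 100).
Σ p₁ᵢp₂ᵢ = 0.0160 + 0.0924 + 0.1368 = 0.2452
Σp_1ᵢ² = 0.16² + 0.66² + 0.18² = 0.0256 + 0.4356 + 0.0324 = 0.4936
Σp_2ᵢ² = 0.10² + 0.14² + 0.76² = 0.0100 + 0.0196 + 0.5776 = 0.6072
O = 0.2452 / √(0.4936 × 0.6072) = 0.2452 / 0.54746 = 0.4479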